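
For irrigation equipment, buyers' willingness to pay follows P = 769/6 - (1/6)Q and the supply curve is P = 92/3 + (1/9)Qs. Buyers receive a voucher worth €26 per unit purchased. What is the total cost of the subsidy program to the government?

Pre-subsidy: 769/6 - (1/6)Q = 92/3 + (1/9)Q gives Q* = 351 and P* = 209/3.
With the rebate, buyers effectively pay Pb = Ps − 26, where Ps is the price sellers receive.
On the curves, Pb = 769/6 - (1/6)Q and Ps = 92/3 + (1/9)Q; the wedge Ps − Pb = 26 gives 92/3 + (1/9)Q − (769/6 - (1/6)Q) = 26, so Q' = 444.6.
Then Pb = 769/6 − (1/6)·444.6 = 811/15 and Ps = 92/3 + (1/9)·444.6 = 1201/15.
Government outlay = subsidy × quantity = 26 × 444.6 = 11559.6.

Government cost = €11559.6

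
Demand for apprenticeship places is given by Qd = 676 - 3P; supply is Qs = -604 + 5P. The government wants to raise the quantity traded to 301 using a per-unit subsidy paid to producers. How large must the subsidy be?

Required subsidy s = 56 per unit

At Q = 301, invert demand for the buyer price: Pb = (676 − 301)/3 = 125; invert supply for the seller price: Ps = (301 − (-604))/5 = 181.
The subsidy must fill the gap: s = Ps − Pb = 181 − 125 = 56.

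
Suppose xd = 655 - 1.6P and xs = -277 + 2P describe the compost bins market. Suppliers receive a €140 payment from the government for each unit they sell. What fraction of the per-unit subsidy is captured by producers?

Producer share = 4/9

Pre-subsidy: 655 - 1.6P = -277 + 2P gives P* = 2330/9, x* = 2167/9.
With the subsidy, sellers receive Ps = Pb + 140 for each unit, where Pb is the price buyers pay.
Supply in terms of Pb becomes xs = -277 + 2(Pb + 140) = 3 + 2Pb. Setting this equal to demand: 655 - 1.6Pb = 3 + 2Pb, so Pb = 1630/9.
Sellers receive Ps = 1630/9 + 140 = 2890/9; x' = 655 − 1.6·(1630/9) = 3287/9.
Buyers' price falls by P* − Pb = 2330/9 − 1630/9 = 700/9; sellers' price rises by Ps − P* = 2890/9 − 2330/9 = 560/9.
So producers capture (560/9)/140 = 4/9 of each unit of subsidy.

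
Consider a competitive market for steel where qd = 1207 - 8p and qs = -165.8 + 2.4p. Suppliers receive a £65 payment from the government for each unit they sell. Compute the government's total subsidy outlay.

Government cost = £17615

Pre-subsidy: 1207 - 8p = -165.8 + 2.4p gives p* = 132, q* = 151.
With the subsidy, sellers receive ps = pb + 65 for each unit, where pb is the price buyers pay.
Supply in terms of pb becomes qs = -165.8 + 2.4(pb + 65) = -9.8 + 2.4pb. Setting this equal to demand: 1207 - 8pb = -9.8 + 2.4pb, so pb = 117.
Sellers receive ps = 117 + 65 = 182; q' = 1207 − 8·117 = 271.
Government outlay = subsidy × quantity = 65 × 271 = 17615.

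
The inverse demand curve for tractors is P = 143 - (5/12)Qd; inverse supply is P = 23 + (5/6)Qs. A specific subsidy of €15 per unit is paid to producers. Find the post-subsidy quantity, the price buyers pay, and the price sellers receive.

Q' = 108; buyers pay €98; sellers receive €113

Pre-subsidy: 143 - (5/12)Q = 23 + (5/6)Q gives Q* = 96 and P* = 103.
With the subsidy, sellers receive Ps = Pb + 15 for each unit, where Pb is the price buyers pay.
On the curves, Pb = 143 - (5/12)Q and Ps = 23 + (5/6)Q; the wedge Ps − Pb = 15 gives 23 + (5/6)Q − (143 - (5/12)Q) = 15, so Q' = 108.
Then Pb = 143 − (5/12)·108 = 98 and Ps = 23 + (5/6)·108 = 113.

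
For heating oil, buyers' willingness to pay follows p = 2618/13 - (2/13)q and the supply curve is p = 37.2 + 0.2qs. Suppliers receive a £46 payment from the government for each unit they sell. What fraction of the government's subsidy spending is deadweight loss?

DWL / government spending = 65/594

Pre-subsidy: 2618/13 - (2/13)q = 37.2 + 0.2q gives q* = 464 and p* = 130.
With the subsidy, sellers receive ps = pb + 46 for each unit, where pb is the price buyers pay.
On the curves, pb = 2618/13 - (2/13)q and ps = 37.2 + 0.2q; the wedge ps − pb = 46 gives 37.2 + 0.2q − (2618/13 - (2/13)q) = 46, so q' = 594.
Then pb = 2618/13 − (2/13)·594 = 110 and ps = 37.2 + 0.2·594 = 156.
ΔCS = ½(464 + 594)(130 − 110) = 10580; ΔPS = ½(464 + 594)(156 − 130) = 13754.
Government spending = 46 × 594 = 27324.
DWL = ½ × 46 × (594 − 464) = 2990; fraction = 2990 / 27324 = 65/594.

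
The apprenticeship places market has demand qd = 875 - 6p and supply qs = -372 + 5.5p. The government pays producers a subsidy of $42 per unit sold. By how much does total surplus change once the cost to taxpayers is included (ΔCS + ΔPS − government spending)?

Net change in total surplus = -58212/23

Pre-subsidy: 875 - 6p = -372 + 5.5p gives p* = 2494/23, q* = 5161/23.
With the subsidy, sellers receive ps = pb + 42 for each unit, where pb is the price buyers pay.
Supply in terms of pb becomes qs = -372 + 5.5(pb + 42) = -141 + 5.5pb. Setting this equal to demand: 875 - 6pb = -141 + 5.5pb, so pb = 2032/23.
Sellers receive ps = 2032/23 + 42 = 2998/23; q' = 875 − 6·(2032/23) = 7933/23.
ΔCS = ½(5161/23 + 7933/23)(2494/23 − 2032/23) = 3024714/529; ΔPS = ½(5161/23 + 7933/23)(2998/23 − 2494/23) = 3299688/529.
Government spending = 42 × 7933/23 = 333186/23.
Net change = 3024714/529 + 3299688/529 − 333186/23 = -58212/23. The loss equals the DWL triangle ½·42·2772/23.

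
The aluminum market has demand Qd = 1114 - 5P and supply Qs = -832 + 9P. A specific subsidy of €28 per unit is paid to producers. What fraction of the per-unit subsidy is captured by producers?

Pre-subsidy: 1114 - 5P = -832 + 9P gives P* = 139, Q* = 419.
With the subsidy, sellers receive Ps = Pb + 28 for each unit, where Pb is the price buyers pay.
Supply in terms of Pb becomes Qs = -832 + 9(Pb + 28) = -580 + 9Pb. Setting this equal to demand: 1114 - 5Pb = -580 + 9Pb, so Pb = 121.
Sellers receive Ps = 121 + 28 = 149; Q' = 1114 − 5·121 = 509.
Buyers' price falls by P* − Pb = 139 − 121 = 18; sellers' price rises by Ps − P* = 149 − 139 = 10.
So producers capture 10/28 = 5/14 of each unit of subsidy.

Producer share = 5/14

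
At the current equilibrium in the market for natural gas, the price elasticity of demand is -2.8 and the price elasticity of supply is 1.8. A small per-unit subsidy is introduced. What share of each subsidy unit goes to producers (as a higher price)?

Producer share = 14/23

For a small subsidy around the equilibrium, the benefit split depends on the relative slopes, which at a point are proportional to the elasticities.
Buyer share = εs/(εs + |εd|) = 1.8/(1.8 + 2.8) = 9/23; seller share = |εd|/(εs + |εd|) = 14/23.
So producers capture 14/23 of the subsidy.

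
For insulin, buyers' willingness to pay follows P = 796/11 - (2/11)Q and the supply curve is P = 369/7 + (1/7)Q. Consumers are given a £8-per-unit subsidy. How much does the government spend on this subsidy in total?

Government cost = £681.28

Pre-subsidy: 796/11 - (2/11)Q = 369/7 + (1/7)Q gives Q* = 60.52 and P* = 61.36.
With the rebate, buyers effectively pay Pb = Ps − 8, where Ps is the price sellers receive.
On the curves, Pb = 796/11 - (2/11)Q and Ps = 369/7 + (1/7)Q; the wedge Ps − Pb = 8 gives 369/7 + (1/7)Q − (796/11 - (2/11)Q) = 8, so Q' = 85.16.
Then Pb = 796/11 − (2/11)·85.16 = 56.88 and Ps = 369/7 + (1/7)·85.16 = 64.88.
Government outlay = subsidy × quantity = 8 × 85.16 = 681.28.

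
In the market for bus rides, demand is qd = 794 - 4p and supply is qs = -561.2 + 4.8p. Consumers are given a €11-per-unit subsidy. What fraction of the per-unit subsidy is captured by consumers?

Consumer share = 6/11

Pre-subsidy: 794 - 4p = -561.2 + 4.8p gives p* = 154, q* = 178.
With the rebate, buyers effectively pay pb = ps − 11, where ps is the price sellers receive.
Demand in terms of ps becomes qd = 794 − 4(ps − 11) = 838 - 4ps. Setting this equal to supply: 838 - 4ps = -561.2 + 4.8ps, so ps = 159.
Buyers pay pb = 159 − 11 = 148; q' = -561.2 + 4.8·159 = 202.
Buyers' price falls by p* − pb = 154 − 148 = 6; sellers' price rises by ps − p* = 159 − 154 = 5.
So consumers capture 6/11 = 6/11 of each unit of subsidy.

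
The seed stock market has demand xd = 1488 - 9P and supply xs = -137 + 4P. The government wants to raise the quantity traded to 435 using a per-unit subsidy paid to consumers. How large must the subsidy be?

At x = 435, invert demand for the buyer price: Pb = (1488 − 435)/9 = 117; invert supply for the seller price: Ps = (435 − (-137))/4 = 143.
The subsidy must fill the gap: s = Ps − Pb = 143 − 117 = 26.

Required subsidy s = 26 per unit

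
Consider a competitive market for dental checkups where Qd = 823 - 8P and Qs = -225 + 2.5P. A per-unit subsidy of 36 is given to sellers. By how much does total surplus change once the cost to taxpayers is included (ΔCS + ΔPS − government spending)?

Pre-subsidy: 823 - 8P = -225 + 2.5P gives P* = 2096/21, Q* = 515/21.
With the subsidy, sellers receive Ps = Pb + 36 for each unit, where Pb is the price buyers pay.
Supply in terms of Pb becomes Qs = -225 + 2.5(Pb + 36) = -135 + 2.5Pb. Setting this equal to demand: 823 - 8Pb = -135 + 2.5Pb, so Pb = 1916/21.
Sellers receive Ps = 1916/21 + 36 = 2672/21; Q' = 823 − 8·(1916/21) = 1955/21.
ΔCS = ½(515/21 + 1955/21)(2096/21 − 1916/21) = 24700/49; ΔPS = ½(515/21 + 1955/21)(2672/21 − 2096/21) = 79040/49.
Government spending = 36 × 1955/21 = 23460/7.
Net change = 24700/49 + 79040/49 − 23460/7 = -8640/7. The loss equals the DWL triangle ½·36·480/7.

Net change in total surplus = -8640/7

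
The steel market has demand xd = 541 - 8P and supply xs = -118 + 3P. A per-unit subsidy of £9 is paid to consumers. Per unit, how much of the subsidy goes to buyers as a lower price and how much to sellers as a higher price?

Buyers gain 27/11 per unit; sellers gain 72/11 per unit

Pre-subsidy: 541 - 8P = -118 + 3P gives P* = 659/11, x* = 679/11.
With the rebate, buyers effectively pay Pb = Ps − 9, where Ps is the price sellers receive.
Demand in terms of Ps becomes xd = 541 − 8(Ps − 9) = 613 - 8Ps. Setting this equal to supply: 613 - 8Ps = -118 + 3Ps, so Ps = 731/11.
Buyers pay Pb = 731/11 − 9 = 632/11; x' = -118 + 3·(731/11) = 895/11.
Buyers' price falls by P* − Pb = 659/11 − 632/11 = 27/11; sellers' price rises by Ps − P* = 731/11 − 659/11 = 72/11.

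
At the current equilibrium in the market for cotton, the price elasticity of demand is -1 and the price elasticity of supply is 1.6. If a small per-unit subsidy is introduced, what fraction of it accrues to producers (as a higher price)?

For a small subsidy around the equilibrium, the benefit split depends on the relative slopes, which at a point are proportional to the elasticities.
Buyer share = εs/(εs + |εd|) = 1.6/(1.6 + 1) = 8/13; seller share = |εd|/(εs + |εd|) = 5/13.
So producers capture 5/13 of the subsidy.

Producer share = 5/13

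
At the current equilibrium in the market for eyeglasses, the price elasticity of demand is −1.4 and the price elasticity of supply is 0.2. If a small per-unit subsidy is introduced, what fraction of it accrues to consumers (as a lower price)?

For a small subsidy around the equilibrium, the benefit split depends on the relative slopes, which at a point are proportional to the elasticities.
Buyer share = εs/(εs + |εd|) = 0.2/(0.2 + 1.4) = 0.125; seller share = |εd|/(εs + |εd|) = 0.875.

Consumer share = 0.125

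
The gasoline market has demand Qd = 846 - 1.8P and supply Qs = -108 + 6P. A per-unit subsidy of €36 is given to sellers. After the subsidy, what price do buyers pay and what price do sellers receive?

Buyers pay 1230/13; sellers receive 1698/13

Pre-subsidy: 846 - 1.8P = -108 + 6P gives P* = 1590/13, Q* = 8136/13.
With the subsidy, sellers receive Ps = Pb + 36 for each unit, where Pb is the price buyers pay.
Supply in terms of Pb becomes Qs = -108 + 6(Pb + 36) = 108 + 6Pb. Setting this equal to demand: 846 - 1.8Pb = 108 + 6Pb, so Pb = 1230/13.
Sellers receive Ps = 1230/13 + 36 = 1698/13; Q' = 846 − 1.8·(1230/13) = 8784/13.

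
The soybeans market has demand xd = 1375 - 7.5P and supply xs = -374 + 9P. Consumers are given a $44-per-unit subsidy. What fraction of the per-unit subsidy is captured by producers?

Pre-subsidy: 1375 - 7.5P = -374 + 9P gives P* = 106, x* = 580.
With the rebate, buyers effectively pay Pb = Ps − 44, where Ps is the price sellers receive.
Demand in terms of Ps becomes xd = 1375 − 7.5(Ps − 44) = 1705 - 7.5Ps. Setting this equal to supply: 1705 - 7.5Ps = -374 + 9Ps, so Ps = 126.
Buyers pay Pb = 126 − 44 = 82; x' = -374 + 9·126 = 760.
Buyers' price falls by P* − Pb = 106 − 82 = 24; sellers' price rises by Ps − P* = 126 − 106 = 20.
So producers capture 20/44 = 5/11 of each unit of subsidy.

Producer share = 5/11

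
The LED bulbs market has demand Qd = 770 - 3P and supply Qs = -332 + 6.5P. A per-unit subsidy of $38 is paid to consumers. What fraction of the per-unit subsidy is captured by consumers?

Consumer share = 13/19

Pre-subsidy: 770 - 3P = -332 + 6.5P gives P* = 116, Q* = 422.
With the rebate, buyers effectively pay Pb = Ps − 38, where Ps is the price sellers receive.
Demand in terms of Ps becomes Qd = 770 − 3(Ps − 38) = 884 - 3Ps. Setting this equal to supply: 884 - 3Ps = -332 + 6.5Ps, so Ps = 128.
Buyers pay Pb = 128 − 38 = 90; Q' = -332 + 6.5·128 = 500.
Buyers' price falls by P* − Pb = 116 − 90 = 26; sellers' price rises by Ps − P* = 128 − 116 = 12.
So consumers capture 26/38 = 13/19 of each unit of subsidy.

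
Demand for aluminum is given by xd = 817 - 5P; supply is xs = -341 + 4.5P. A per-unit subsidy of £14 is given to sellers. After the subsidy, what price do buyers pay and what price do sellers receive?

Pre-subsidy: 817 - 5P = -341 + 4.5P gives P* = 2316/19, x* = 3943/19.
With the subsidy, sellers receive Ps = Pb + 14 for each unit, where Pb is the price buyers pay.
Supply in terms of Pb becomes xs = -341 + 4.5(Pb + 14) = -278 + 4.5Pb. Setting this equal to demand: 817 - 5Pb = -278 + 4.5Pb, so Pb = 2190/19.
Sellers receive Ps = 2190/19 + 14 = 2456/19; x' = 817 − 5·(2190/19) = 4573/19.

Buyers pay 2190/19; sellers receive 2456/19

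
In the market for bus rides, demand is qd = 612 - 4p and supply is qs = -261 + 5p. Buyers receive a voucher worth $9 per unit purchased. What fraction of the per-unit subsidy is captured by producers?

Producer share = 4/9

Pre-subsidy: 612 - 4p = -261 + 5p gives p* = 97, q* = 224.
With the rebate, buyers effectively pay pb = ps − 9, where ps is the price sellers receive.
Demand in terms of ps becomes qd = 612 − 4(ps − 9) = 648 - 4ps. Setting this equal to supply: 648 - 4ps = -261 + 5ps, so ps = 101.
Buyers pay pb = 101 − 9 = 92; q' = -261 + 5·101 = 244.
Buyers' price falls by p* − pb = 97 − 92 = 5; sellers' price rises by ps − p* = 101 − 97 = 4.
So producers capture 4/9 = 4/9 of each unit of subsidy.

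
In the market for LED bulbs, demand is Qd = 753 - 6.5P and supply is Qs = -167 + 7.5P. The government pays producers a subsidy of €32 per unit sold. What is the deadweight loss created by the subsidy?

Pre-subsidy: 753 - 6.5P = -167 + 7.5P gives P* = 460/7, Q* = 2281/7.
With the subsidy, sellers receive Ps = Pb + 32 for each unit, where Pb is the price buyers pay.
Supply in terms of Pb becomes Qs = -167 + 7.5(Pb + 32) = 73 + 7.5Pb. Setting this equal to demand: 753 - 6.5Pb = 73 + 7.5Pb, so Pb = 340/7.
Sellers receive Ps = 340/7 + 32 = 564/7; Q' = 753 − 6.5·(340/7) = 3061/7.
The subsidy expands output by 3061/7 − 2281/7 = 780/7 past the efficient level; on those units the gap between marginal cost and willingness to pay runs from 0 up to 32.
DWL = ½ × 32 × 780/7 = 12480/7.

Deadweight loss = 12480/7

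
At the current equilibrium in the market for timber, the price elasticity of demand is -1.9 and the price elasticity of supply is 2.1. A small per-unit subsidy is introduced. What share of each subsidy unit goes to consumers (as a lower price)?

Consumer share = 0.525

For a small subsidy around the equilibrium, the benefit split depends on the relative slopes, which at a point are proportional to the elasticities.
Buyer share = εs/(εs + |εd|) = 2.1/(2.1 + 1.9) = 0.525; seller share = |εd|/(εs + |εd|) = 0.475.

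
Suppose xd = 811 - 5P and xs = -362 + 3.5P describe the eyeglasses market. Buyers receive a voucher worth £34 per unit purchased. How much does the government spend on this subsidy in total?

Pre-subsidy: 811 - 5P = -362 + 3.5P gives P* = 138, x* = 121.
With the rebate, buyers effectively pay Pb = Ps − 34, where Ps is the price sellers receive.
Demand in terms of Ps becomes xd = 811 − 5(Ps − 34) = 981 - 5Ps. Setting this equal to supply: 981 - 5Ps = -362 + 3.5Ps, so Ps = 158.
Buyers pay Pb = 158 − 34 = 124; x' = -362 + 3.5·158 = 191.
Government outlay = subsidy × quantity = 34 × 191 = 6494.

Government cost = £6494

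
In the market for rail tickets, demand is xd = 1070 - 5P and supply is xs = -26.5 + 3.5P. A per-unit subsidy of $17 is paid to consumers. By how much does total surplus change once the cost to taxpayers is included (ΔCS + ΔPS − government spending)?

Net change in total surplus = -$297.5

Pre-subsidy: 1070 - 5P = -26.5 + 3.5P gives P* = 129, x* = 425.
With the rebate, buyers effectively pay Pb = Ps − 17, where Ps is the price sellers receive.
Demand in terms of Ps becomes xd = 1070 − 5(Ps − 17) = 1155 - 5Ps. Setting this equal to supply: 1155 - 5Ps = -26.5 + 3.5Ps, so Ps = 139.
Buyers pay Pb = 139 − 17 = 122; x' = -26.5 + 3.5·139 = 460.
ΔCS = ½(425 + 460)(129 − 122) = 3097.5; ΔPS = ½(425 + 460)(139 − 129) = 4425.
Government spending = 17 × 460 = 7820.
Net change = 3097.5 + 4425 − 7820 = -297.5. The loss equals the DWL triangle ½·17·35.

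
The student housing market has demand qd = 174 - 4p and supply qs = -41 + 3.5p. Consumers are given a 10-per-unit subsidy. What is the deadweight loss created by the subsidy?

Pre-subsidy: 174 - 4p = -41 + 3.5p gives p* = 86/3, q* = 178/3.
With the rebate, buyers effectively pay pb = ps − 10, where ps is the price sellers receive.
Demand in terms of ps becomes qd = 174 − 4(ps − 10) = 214 - 4ps. Setting this equal to supply: 214 - 4ps = -41 + 3.5ps, so ps = 34.
Buyers pay pb = 34 − 10 = 24; q' = -41 + 3.5·34 = 78.
The subsidy expands output by 78 − 178/3 = 56/3 past the efficient level; on those units the gap between marginal cost and willingness to pay runs from 0 up to 10.
DWL = ½ × 10 × 56/3 = 280/3.

Deadweight loss = 280/3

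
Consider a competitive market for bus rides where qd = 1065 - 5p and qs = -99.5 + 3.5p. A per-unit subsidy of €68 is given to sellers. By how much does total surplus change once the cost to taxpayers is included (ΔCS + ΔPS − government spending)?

Net change in total surplus = -€4760

Pre-subsidy: 1065 - 5p = -99.5 + 3.5p gives p* = 137, q* = 380.
With the subsidy, sellers receive ps = pb + 68 for each unit, where pb is the price buyers pay.
Supply in terms of pb becomes qs = -99.5 + 3.5(pb + 68) = 138.5 + 3.5pb. Setting this equal to demand: 1065 - 5pb = 138.5 + 3.5pb, so pb = 109.
Sellers receive ps = 109 + 68 = 177; q' = 1065 − 5·109 = 520.
ΔCS = ½(380 + 520)(137 − 109) = 12600; ΔPS = ½(380 + 520)(177 − 137) = 18000.
Government spending = 68 × 520 = 35360.
Net change = 12600 + 18000 − 35360 = -4760. The loss equals the DWL triangle ½·68·140.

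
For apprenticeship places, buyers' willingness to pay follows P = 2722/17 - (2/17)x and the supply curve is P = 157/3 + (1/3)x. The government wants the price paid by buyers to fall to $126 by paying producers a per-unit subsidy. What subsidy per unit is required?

At a buyer price of 126, quantity demanded is 1361 − 8.5·126 = 290.
Sellers supply 290 only when they receive Ps = 157/3 + (1/3)·290 = 149.
s = Ps − Pb = 149 − 126 = 23.

Required subsidy s = $23 per unit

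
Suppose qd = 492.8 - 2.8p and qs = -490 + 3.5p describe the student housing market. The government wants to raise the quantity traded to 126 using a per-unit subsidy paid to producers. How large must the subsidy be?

At q = 126, invert demand for the buyer price: pb = (492.8 − 126)/2.8 = 131; invert supply for the seller price: ps = (126 − (-490))/3.5 = 176.
The subsidy must fill the gap: s = ps − pb = 176 − 131 = 45.

Required subsidy s = 45 per unit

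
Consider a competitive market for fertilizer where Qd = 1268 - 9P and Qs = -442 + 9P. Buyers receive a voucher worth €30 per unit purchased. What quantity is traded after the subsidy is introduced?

Pre-subsidy: 1268 - 9P = -442 + 9P gives P* = 95, Q* = 413.
With the rebate, buyers effectively pay Pb = Ps − 30, where Ps is the price sellers receive.
Demand in terms of Ps becomes Qd = 1268 − 9(Ps − 30) = 1538 - 9Ps. Setting this equal to supply: 1538 - 9Ps = -442 + 9Ps, so Ps = 110.
Buyers pay Pb = 110 − 30 = 80; Q' = -442 + 9·110 = 548.

Q' = 548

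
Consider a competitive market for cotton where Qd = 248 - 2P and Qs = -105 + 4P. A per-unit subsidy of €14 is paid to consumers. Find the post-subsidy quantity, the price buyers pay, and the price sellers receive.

Pre-subsidy: 248 - 2P = -105 + 4P gives P* = 353/6, Q* = 391/3.
With the rebate, buyers effectively pay Pb = Ps − 14, where Ps is the price sellers receive.
Demand in terms of Ps becomes Qd = 248 − 2(Ps − 14) = 276 - 2Ps. Setting this equal to supply: 276 - 2Ps = -105 + 4Ps, so Ps = 63.5.
Buyers pay Pb = 63.5 − 14 = 49.5; Q' = -105 + 4·63.5 = 149.

Q' = 149; buyers pay €49.5; sellers receive €63.5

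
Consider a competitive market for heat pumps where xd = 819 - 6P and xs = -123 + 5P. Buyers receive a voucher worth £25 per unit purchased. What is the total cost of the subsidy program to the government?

Government cost = 102675/11

Pre-subsidy: 819 - 6P = -123 + 5P gives P* = 942/11, x* = 3357/11.
With the rebate, buyers effectively pay Pb = Ps − 25, where Ps is the price sellers receive.
Demand in terms of Ps becomes xd = 819 − 6(Ps − 25) = 969 - 6Ps. Setting this equal to supply: 969 - 6Ps = -123 + 5Ps, so Ps = 1092/11.
Buyers pay Pb = 1092/11 − 25 = 817/11; x' = -123 + 5·(1092/11) = 4107/11.
Government outlay = subsidy × quantity = 25 × 4107/11 = 102675/11.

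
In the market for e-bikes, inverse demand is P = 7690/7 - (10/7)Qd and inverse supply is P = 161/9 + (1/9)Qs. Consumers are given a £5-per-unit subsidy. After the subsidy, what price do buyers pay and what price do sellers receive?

Buyers pay 8850/97; sellers receive 9335/97

Pre-subsidy: 7690/7 - (10/7)Q = 161/9 + (1/9)Q gives Q* = 68083/97 and P* = 9300/97.
With the rebate, buyers effectively pay Pb = Ps − 5, where Ps is the price sellers receive.
On the curves, Pb = 7690/7 - (10/7)Q and Ps = 161/9 + (1/9)Q; the wedge Ps − Pb = 5 gives 161/9 + (1/9)Q − (7690/7 - (10/7)Q) = 5, so Q' = 68398/97.
Then Pb = 7690/7 − (10/7)·(68398/97) = 8850/97 and Ps = 161/9 + (1/9)·(68398/97) = 9335/97.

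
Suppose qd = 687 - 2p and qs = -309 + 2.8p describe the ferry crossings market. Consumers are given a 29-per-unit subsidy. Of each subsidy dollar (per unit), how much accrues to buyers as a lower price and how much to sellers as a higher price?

Buyers gain 203/12 per unit; sellers gain 145/12 per unit

Pre-subsidy: 687 - 2p = -309 + 2.8p gives p* = 207.5, q* = 272.
With the rebate, buyers effectively pay pb = ps − 29, where ps is the price sellers receive.
Demand in terms of ps becomes qd = 687 − 2(ps − 29) = 745 - 2ps. Setting this equal to supply: 745 - 2ps = -309 + 2.8ps, so ps = 2635/12.
Buyers pay pb = 2635/12 − 29 = 2287/12; q' = -309 + 2.8·(2635/12) = 1835/6.
Buyers' price falls by p* − pb = 207.5 − 2287/12 = 203/12; sellers' price rises by ps − p* = 2635/12 − 207.5 = 145/12.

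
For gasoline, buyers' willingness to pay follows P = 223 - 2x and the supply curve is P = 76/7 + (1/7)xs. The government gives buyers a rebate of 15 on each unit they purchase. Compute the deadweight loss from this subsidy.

Deadweight loss = 52.5

Pre-subsidy: 223 - 2x = 76/7 + (1/7)x gives x* = 99 and P* = 25.
With the rebate, buyers effectively pay Pb = Ps − 15, where Ps is the price sellers receive.
On the curves, Pb = 223 - 2x and Ps = 76/7 + (1/7)x; the wedge Ps − Pb = 15 gives 76/7 + (1/7)x − (223 - 2x) = 15, so x' = 106.
Then Pb = 223 − 2·106 = 11 and Ps = 76/7 + (1/7)·106 = 26.
The subsidy expands output by 106 − 99 = 7 past the efficient level; on those units the gap between marginal cost and willingness to pay runs from 0 up to 15.
DWL = ½ × 15 × 7 = 52.5.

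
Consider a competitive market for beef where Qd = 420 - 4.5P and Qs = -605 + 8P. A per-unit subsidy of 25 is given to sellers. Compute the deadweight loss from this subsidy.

Pre-subsidy: 420 - 4.5P = -605 + 8P gives P* = 82, Q* = 51.
With the subsidy, sellers receive Ps = Pb + 25 for each unit, where Pb is the price buyers pay.
Supply in terms of Pb becomes Qs = -605 + 8(Pb + 25) = -405 + 8Pb. Setting this equal to demand: 420 - 4.5Pb = -405 + 8Pb, so Pb = 66.
Sellers receive Ps = 66 + 25 = 91; Q' = 420 − 4.5·66 = 123.
The subsidy expands output by 123 − 51 = 72 past the efficient level; on those units the gap between marginal cost and willingness to pay runs from 0 up to 25.
DWL = ½ × 25 × 72 = 900.

Deadweight loss = 900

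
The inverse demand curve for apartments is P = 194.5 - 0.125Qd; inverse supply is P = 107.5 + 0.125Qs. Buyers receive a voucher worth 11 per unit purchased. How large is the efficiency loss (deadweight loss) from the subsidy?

Deadweight loss = 242

Pre-subsidy: 194.5 - 0.125Q = 107.5 + 0.125Q gives Q* = 348 and P* = 151.
With the rebate, buyers effectively pay Pb = Ps − 11, where Ps is the price sellers receive.
On the curves, Pb = 194.5 - 0.125Q and Ps = 107.5 + 0.125Q; the wedge Ps − Pb = 11 gives 107.5 + 0.125Q − (194.5 - 0.125Q) = 11, so Q' = 392.
Then Pb = 194.5 − 0.125·392 = 145.5 and Ps = 107.5 + 0.125·392 = 156.5.
The subsidy expands output by 392 − 348 = 44 past the efficient level; on those units the gap between marginal cost and willingness to pay runs from 0 up to 11.
DWL = ½ × 11 × 44 = 242.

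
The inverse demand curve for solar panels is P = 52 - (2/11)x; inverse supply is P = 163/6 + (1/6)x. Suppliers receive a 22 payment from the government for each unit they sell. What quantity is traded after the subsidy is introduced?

x' = 3091/23

Pre-subsidy: 52 - (2/11)x = 163/6 + (1/6)x gives x* = 1639/23 and P* = 898/23.
With the subsidy, sellers receive Ps = Pb + 22 for each unit, where Pb is the price buyers pay.
On the curves, Pb = 52 - (2/11)x and Ps = 163/6 + (1/6)x; the wedge Ps − Pb = 22 gives 163/6 + (1/6)x − (52 - (2/11)x) = 22, so x' = 3091/23.
Then Pb = 52 − (2/11)·(3091/23) = 634/23 and Ps = 163/6 + (1/6)·(3091/23) = 1140/23.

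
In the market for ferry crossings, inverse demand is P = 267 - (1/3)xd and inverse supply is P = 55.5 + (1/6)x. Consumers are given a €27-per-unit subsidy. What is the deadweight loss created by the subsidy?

Pre-subsidy: 267 - (1/3)x = 55.5 + (1/6)x gives x* = 423 and P* = 126.
With the rebate, buyers effectively pay Pb = Ps − 27, where Ps is the price sellers receive.
On the curves, Pb = 267 - (1/3)x and Ps = 55.5 + (1/6)x; the wedge Ps − Pb = 27 gives 55.5 + (1/6)x − (267 - (1/3)x) = 27, so x' = 477.
Then Pb = 267 − (1/3)·477 = 108 and Ps = 55.5 + (1/6)·477 = 135.
The subsidy expands output by 477 − 423 = 54 past the efficient level; on those units the gap between marginal cost and willingness to pay runs from 0 up to 27.
DWL = ½ × 27 × 54 = 729.

Deadweight loss = €729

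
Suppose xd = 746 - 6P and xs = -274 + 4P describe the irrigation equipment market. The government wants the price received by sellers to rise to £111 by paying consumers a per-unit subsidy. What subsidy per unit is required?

At a seller price of 111, quantity supplied is -274 + 4·111 = 170.
Buyers absorb 170 only when they pay Pb with 746 − 6·Pb = 170, i.e. Pb = 96.
s = Ps − Pb = 111 − 96 = 15.

Required subsidy s = £15 per unit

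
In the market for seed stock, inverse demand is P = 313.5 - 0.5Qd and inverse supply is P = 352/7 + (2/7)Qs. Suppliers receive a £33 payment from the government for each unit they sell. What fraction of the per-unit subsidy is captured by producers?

Producer share = 4/11

Pre-subsidy: 313.5 - 0.5Q = 352/7 + (2/7)Q gives Q* = 335 and P* = 146.
With the subsidy, sellers receive Ps = Pb + 33 for each unit, where Pb is the price buyers pay.
On the curves, Pb = 313.5 - 0.5Q and Ps = 352/7 + (2/7)Q; the wedge Ps − Pb = 33 gives 352/7 + (2/7)Q − (313.5 - 0.5Q) = 33, so Q' = 377.
Then Pb = 313.5 − 0.5·377 = 125 and Ps = 352/7 + (2/7)·377 = 158.
Buyers' price falls by P* − Pb = 146 − 125 = 21; sellers' price rises by Ps − P* = 158 − 146 = 12.
So producers capture 12/33 = 4/11 of each unit of subsidy.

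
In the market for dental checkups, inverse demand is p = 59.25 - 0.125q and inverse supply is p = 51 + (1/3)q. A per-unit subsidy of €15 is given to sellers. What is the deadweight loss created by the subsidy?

Deadweight loss = 2700/11

Pre-subsidy: 59.25 - 0.125q = 51 + (1/3)q gives q* = 18 and p* = 57.
With the subsidy, sellers receive ps = pb + 15 for each unit, where pb is the price buyers pay.
On the curves, pb = 59.25 - 0.125q and ps = 51 + (1/3)q; the wedge ps − pb = 15 gives 51 + (1/3)q − (59.25 - 0.125q) = 15, so q' = 558/11.
Then pb = 59.25 − 0.125·(558/11) = 582/11 and ps = 51 + (1/3)·(558/11) = 747/11.
The subsidy expands output by 558/11 − 18 = 360/11 past the efficient level; on those units the gap between marginal cost and willingness to pay runs from 0 up to 15.
DWL = ½ × 15 × 360/11 = 2700/11.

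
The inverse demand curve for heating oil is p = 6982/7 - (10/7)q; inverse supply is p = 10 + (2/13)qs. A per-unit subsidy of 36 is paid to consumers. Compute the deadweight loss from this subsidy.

Pre-subsidy: 6982/7 - (10/7)q = 10 + (2/13)q gives q* = 624 and p* = 106.
With the rebate, buyers effectively pay pb = ps − 36, where ps is the price sellers receive.
On the curves, pb = 6982/7 - (10/7)q and ps = 10 + (2/13)q; the wedge ps − pb = 36 gives 10 + (2/13)q − (6982/7 - (10/7)q) = 36, so q' = 646.75.
Then pb = 6982/7 − (10/7)·646.75 = 73.5 and ps = 10 + (2/13)·646.75 = 109.5.
The subsidy expands output by 646.75 − 624 = 22.75 past the efficient level; on those units the gap between marginal cost and willingness to pay runs from 0 up to 36.
DWL = ½ × 36 × 22.75 = 409.5.

Deadweight loss = 409.5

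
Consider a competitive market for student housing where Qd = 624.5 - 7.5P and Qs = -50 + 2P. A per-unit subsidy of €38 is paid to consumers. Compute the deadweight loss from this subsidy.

Deadweight loss = €1140

Pre-subsidy: 624.5 - 7.5P = -50 + 2P gives P* = 71, Q* = 92.
With the rebate, buyers effectively pay Pb = Ps − 38, where Ps is the price sellers receive.
Demand in terms of Ps becomes Qd = 624.5 − 7.5(Ps − 38) = 909.5 - 7.5Ps. Setting this equal to supply: 909.5 - 7.5Ps = -50 + 2Ps, so Ps = 101.
Buyers pay Pb = 101 − 38 = 63; Q' = -50 + 2·101 = 152.
The subsidy expands output by 152 − 92 = 60 past the efficient level; on those units the gap between marginal cost and willingness to pay runs from 0 up to 38.
DWL = ½ × 38 × 60 = 1140.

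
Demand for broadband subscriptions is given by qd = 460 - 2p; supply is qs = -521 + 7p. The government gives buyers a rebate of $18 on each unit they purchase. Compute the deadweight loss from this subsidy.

Pre-subsidy: 460 - 2p = -521 + 7p gives p* = 109, q* = 242.
With the rebate, buyers effectively pay pb = ps − 18, where ps is the price sellers receive.
Demand in terms of ps becomes qd = 460 − 2(ps − 18) = 496 - 2ps. Setting this equal to supply: 496 - 2ps = -521 + 7ps, so ps = 113.
Buyers pay pb = 113 − 18 = 95; q' = -521 + 7·113 = 270.
The subsidy expands output by 270 − 242 = 28 past the efficient level; on those units the gap between marginal cost and willingness to pay runs from 0 up to 18.
DWL = ½ × 18 × 28 = 252.

Deadweight loss = $252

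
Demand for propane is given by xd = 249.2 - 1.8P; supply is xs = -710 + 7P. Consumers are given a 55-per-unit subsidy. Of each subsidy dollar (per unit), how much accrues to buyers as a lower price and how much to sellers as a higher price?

Buyers gain 43.75 per unit; sellers gain 11.25 per unit

Pre-subsidy: 249.2 - 1.8P = -710 + 7P gives P* = 109, x* = 53.
With the rebate, buyers effectively pay Pb = Ps − 55, where Ps is the price sellers receive.
Demand in terms of Ps becomes xd = 249.2 − 1.8(Ps − 55) = 348.2 - 1.8Ps. Setting this equal to supply: 348.2 - 1.8Ps = -710 + 7Ps, so Ps = 120.25.
Buyers pay Pb = 120.25 − 55 = 65.25; x' = -710 + 7·120.25 = 131.75.
Buyers' price falls by P* − Pb = 109 − 65.25 = 43.75; sellers' price rises by Ps − P* = 120.25 − 109 = 11.25.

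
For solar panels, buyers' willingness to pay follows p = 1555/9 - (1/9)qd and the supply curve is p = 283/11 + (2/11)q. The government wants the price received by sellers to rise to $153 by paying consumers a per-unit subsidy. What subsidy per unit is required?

Required subsidy s = $58 per unit

At a seller price of 153, quantity supplied is -141.5 + 5.5·153 = 700.
Buyers absorb 700 only when they pay pb = 1555/9 − (1/9)·700 = 95.
s = ps − pb = 153 − 95 = 58.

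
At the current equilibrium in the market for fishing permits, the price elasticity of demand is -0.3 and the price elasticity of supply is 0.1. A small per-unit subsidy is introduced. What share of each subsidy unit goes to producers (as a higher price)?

Producer share = 0.75

For a small subsidy around the equilibrium, the benefit split depends on the relative slopes, which at a point are proportional to the elasticities.
Buyer share = εs/(εs + |εd|) = 0.1/(0.1 + 0.3) = 0.25; seller share = |εd|/(εs + |εd|) = 0.75.
So producers capture 0.75 of the subsidy.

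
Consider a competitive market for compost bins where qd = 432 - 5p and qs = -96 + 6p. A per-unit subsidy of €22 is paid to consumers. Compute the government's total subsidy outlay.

Pre-subsidy: 432 - 5p = -96 + 6p gives p* = 48, q* = 192.
With the rebate, buyers effectively pay pb = ps − 22, where ps is the price sellers receive.
Demand in terms of ps becomes qd = 432 − 5(ps − 22) = 542 - 5ps. Setting this equal to supply: 542 - 5ps = -96 + 6ps, so ps = 58.
Buyers pay pb = 58 − 22 = 36; q' = -96 + 6·58 = 252.
Government outlay = subsidy × quantity = 22 × 252 = 5544.

Government cost = €5544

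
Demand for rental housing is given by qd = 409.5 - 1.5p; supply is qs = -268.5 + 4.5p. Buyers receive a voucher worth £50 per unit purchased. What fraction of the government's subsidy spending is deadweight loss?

Pre-subsidy: 409.5 - 1.5p = -268.5 + 4.5p gives p* = 113, q* = 240.
With the rebate, buyers effectively pay pb = ps − 50, where ps is the price sellers receive.
Demand in terms of ps becomes qd = 409.5 − 1.5(ps − 50) = 484.5 - 1.5ps. Setting this equal to supply: 484.5 - 1.5ps = -268.5 + 4.5ps, so ps = 125.5.
Buyers pay pb = 125.5 − 50 = 75.5; q' = -268.5 + 4.5·125.5 = 296.25.
ΔCS = ½(240 + 296.25)(113 − 75.5) = 10054.6875; ΔPS = ½(240 + 296.25)(125.5 − 113) = 3351.5625.
Government spending = 50 × 296.25 = 14812.5.
DWL = ½ × 50 × (296.25 − 240) = 1406.25; fraction = 1406.25 / 14812.5 = 15/158.

DWL / government spending = 15/158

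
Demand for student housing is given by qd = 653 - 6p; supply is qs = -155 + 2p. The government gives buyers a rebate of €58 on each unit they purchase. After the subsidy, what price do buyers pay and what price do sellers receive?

Buyers pay €86.5; sellers receive €144.5

Pre-subsidy: 653 - 6p = -155 + 2p gives p* = 101, q* = 47.
With the rebate, buyers effectively pay pb = ps − 58, where ps is the price sellers receive.
Demand in terms of ps becomes qd = 653 − 6(ps − 58) = 1001 - 6ps. Setting this equal to supply: 1001 - 6ps = -155 + 2ps, so ps = 144.5.
Buyers pay pb = 144.5 − 58 = 86.5; q' = -155 + 2·144.5 = 134.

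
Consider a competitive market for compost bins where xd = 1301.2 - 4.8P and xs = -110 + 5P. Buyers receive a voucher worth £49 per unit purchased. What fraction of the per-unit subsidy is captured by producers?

Producer share = 24/49

Pre-subsidy: 1301.2 - 4.8P = -110 + 5P gives P* = 144, x* = 610.
With the rebate, buyers effectively pay Pb = Ps − 49, where Ps is the price sellers receive.
Demand in terms of Ps becomes xd = 1301.2 − 4.8(Ps − 49) = 1536.4 - 4.8Ps. Setting this equal to supply: 1536.4 - 4.8Ps = -110 + 5Ps, so Ps = 168.
Buyers pay Pb = 168 − 49 = 119; x' = -110 + 5·168 = 730.
Buyers' price falls by P* − Pb = 144 − 119 = 25; sellers' price rises by Ps − P* = 168 − 144 = 24.
So producers capture 24/49 = 24/49 of each unit of subsidy.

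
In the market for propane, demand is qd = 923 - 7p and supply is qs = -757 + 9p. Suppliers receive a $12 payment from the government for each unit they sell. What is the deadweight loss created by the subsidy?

Pre-subsidy: 923 - 7p = -757 + 9p gives p* = 105, q* = 188.
With the subsidy, sellers receive ps = pb + 12 for each unit, where pb is the price buyers pay.
Supply in terms of pb becomes qs = -757 + 9(pb + 12) = -649 + 9pb. Setting this equal to demand: 923 - 7pb = -649 + 9pb, so pb = 98.25.
Sellers receive ps = 98.25 + 12 = 110.25; q' = 923 − 7·98.25 = 235.25.
The subsidy expands output by 235.25 − 188 = 47.25 past the efficient level; on those units the gap between marginal cost and willingness to pay runs from 0 up to 12.
DWL = ½ × 12 × 47.25 = 283.5.

Deadweight loss = $283.5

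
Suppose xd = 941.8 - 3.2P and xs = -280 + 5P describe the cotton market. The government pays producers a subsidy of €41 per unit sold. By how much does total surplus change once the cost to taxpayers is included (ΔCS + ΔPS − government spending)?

Net change in total surplus = -€1640

Pre-subsidy: 941.8 - 3.2P = -280 + 5P gives P* = 149, x* = 465.
With the subsidy, sellers receive Ps = Pb + 41 for each unit, where Pb is the price buyers pay.
Supply in terms of Pb becomes xs = -280 + 5(Pb + 41) = -75 + 5Pb. Setting this equal to demand: 941.8 - 3.2Pb = -75 + 5Pb, so Pb = 124.
Sellers receive Ps = 124 + 41 = 165; x' = 941.8 − 3.2·124 = 545.
ΔCS = ½(465 + 545)(149 − 124) = 12625; ΔPS = ½(465 + 545)(165 − 149) = 8080.
Government spending = 41 × 545 = 22345.
Net change = 12625 + 8080 − 22345 = -1640. The loss equals the DWL triangle ½·41·80.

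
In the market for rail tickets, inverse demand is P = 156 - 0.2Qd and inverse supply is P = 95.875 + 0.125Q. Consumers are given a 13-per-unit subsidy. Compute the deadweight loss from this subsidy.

Pre-subsidy: 156 - 0.2Q = 95.875 + 0.125Q gives Q* = 185 and P* = 119.
With the rebate, buyers effectively pay Pb = Ps − 13, where Ps is the price sellers receive.
On the curves, Pb = 156 - 0.2Q and Ps = 95.875 + 0.125Q; the wedge Ps − Pb = 13 gives 95.875 + 0.125Q − (156 - 0.2Q) = 13, so Q' = 225.
Then Pb = 156 − 0.2·225 = 111 and Ps = 95.875 + 0.125·225 = 124.
The subsidy expands output by 225 − 185 = 40 past the efficient level; on those units the gap between marginal cost and willingness to pay runs from 0 up to 13.
DWL = ½ × 13 × 40 = 260.

Deadweight loss = 260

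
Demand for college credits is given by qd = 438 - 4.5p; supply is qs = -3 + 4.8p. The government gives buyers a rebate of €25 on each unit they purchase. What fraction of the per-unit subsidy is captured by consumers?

Consumer share = 16/31

Pre-subsidy: 438 - 4.5p = -3 + 4.8p gives p* = 1470/31, q* = 6963/31.
With the rebate, buyers effectively pay pb = ps − 25, where ps is the price sellers receive.
Demand in terms of ps becomes qd = 438 − 4.5(ps − 25) = 550.5 - 4.5ps. Setting this equal to supply: 550.5 - 4.5ps = -3 + 4.8ps, so ps = 1845/31.
Buyers pay pb = 1845/31 − 25 = 1070/31; q' = -3 + 4.8·(1845/31) = 8763/31.
Buyers' price falls by p* − pb = 1470/31 − 1070/31 = 400/31; sellers' price rises by ps − p* = 1845/31 − 1470/31 = 375/31.
So consumers capture (400/31)/25 = 16/31 of each unit of subsidy.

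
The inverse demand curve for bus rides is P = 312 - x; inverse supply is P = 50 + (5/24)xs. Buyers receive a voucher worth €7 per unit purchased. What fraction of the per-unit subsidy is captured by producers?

Producer share = 5/29

Pre-subsidy: 312 - x = 50 + (5/24)x gives x* = 6288/29 and P* = 2760/29.
With the rebate, buyers effectively pay Pb = Ps − 7, where Ps is the price sellers receive.
On the curves, Pb = 312 - x and Ps = 50 + (5/24)x; the wedge Ps − Pb = 7 gives 50 + (5/24)x − (312 - x) = 7, so x' = 6456/29.
Then Pb = 312 − 1·(6456/29) = 2592/29 and Ps = 50 + (5/24)·(6456/29) = 2795/29.
Buyers' price falls by P* − Pb = 2760/29 − 2592/29 = 168/29; sellers' price rises by Ps − P* = 2795/29 − 2760/29 = 35/29.
So producers capture (35/29)/7 = 5/29 of each unit of subsidy.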